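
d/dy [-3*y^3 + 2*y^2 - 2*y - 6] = -9*y^2 + 4*y - 2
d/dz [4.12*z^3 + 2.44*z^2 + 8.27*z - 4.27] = 12.36*z^2 + 4.88*z + 8.27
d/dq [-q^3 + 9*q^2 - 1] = 3*q*(6 - q)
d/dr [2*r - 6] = 2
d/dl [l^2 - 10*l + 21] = 2*l - 10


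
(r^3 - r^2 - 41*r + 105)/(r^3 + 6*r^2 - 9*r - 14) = (r^2 - 8*r + 15)/(r^2 - r - 2)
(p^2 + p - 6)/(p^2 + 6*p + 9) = (p - 2)/(p + 3)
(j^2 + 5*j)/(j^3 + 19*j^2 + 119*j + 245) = j/(j^2 + 14*j + 49)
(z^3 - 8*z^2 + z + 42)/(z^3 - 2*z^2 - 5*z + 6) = (z - 7)/(z - 1)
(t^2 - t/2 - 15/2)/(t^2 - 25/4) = 2*(t - 3)/(2*t - 5)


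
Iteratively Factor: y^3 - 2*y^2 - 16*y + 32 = (y + 4)*(y^2 - 6*y + 8) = (y - 2)*(y + 4)*(y - 4)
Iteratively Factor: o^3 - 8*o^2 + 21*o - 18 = (o - 2)*(o^2 - 6*o + 9) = (o - 3)*(o - 2)*(o - 3)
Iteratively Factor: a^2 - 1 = (a - 1)*(a + 1)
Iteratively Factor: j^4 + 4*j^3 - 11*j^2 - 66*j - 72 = (j + 3)*(j^3 + j^2 - 14*j - 24) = (j + 2)*(j + 3)*(j^2 - j - 12) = (j + 2)*(j + 3)^2*(j - 4)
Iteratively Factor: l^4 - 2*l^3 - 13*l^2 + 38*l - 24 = (l - 3)*(l^3 + l^2 - 10*l + 8) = (l - 3)*(l - 2)*(l^2 + 3*l - 4) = (l - 3)*(l - 2)*(l + 4)*(l - 1)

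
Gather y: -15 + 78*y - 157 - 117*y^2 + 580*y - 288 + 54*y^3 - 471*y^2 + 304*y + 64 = 54*y^3 - 588*y^2 + 962*y - 396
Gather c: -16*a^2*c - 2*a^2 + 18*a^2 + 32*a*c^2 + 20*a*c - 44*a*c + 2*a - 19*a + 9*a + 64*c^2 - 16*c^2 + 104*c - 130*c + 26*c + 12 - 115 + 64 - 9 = 16*a^2 - 8*a + c^2*(32*a + 48) + c*(-16*a^2 - 24*a) - 48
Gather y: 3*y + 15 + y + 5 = 4*y + 20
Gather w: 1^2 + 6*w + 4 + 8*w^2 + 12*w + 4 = 8*w^2 + 18*w + 9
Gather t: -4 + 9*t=9*t - 4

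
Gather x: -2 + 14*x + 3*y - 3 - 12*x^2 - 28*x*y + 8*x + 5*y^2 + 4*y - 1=-12*x^2 + x*(22 - 28*y) + 5*y^2 + 7*y - 6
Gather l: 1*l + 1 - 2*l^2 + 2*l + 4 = -2*l^2 + 3*l + 5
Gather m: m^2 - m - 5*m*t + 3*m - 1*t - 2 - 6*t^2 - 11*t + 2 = m^2 + m*(2 - 5*t) - 6*t^2 - 12*t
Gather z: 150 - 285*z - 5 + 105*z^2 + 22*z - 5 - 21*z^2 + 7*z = 84*z^2 - 256*z + 140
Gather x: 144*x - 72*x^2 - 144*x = -72*x^2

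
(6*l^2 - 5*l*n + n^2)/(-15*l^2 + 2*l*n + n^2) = (-2*l + n)/(5*l + n)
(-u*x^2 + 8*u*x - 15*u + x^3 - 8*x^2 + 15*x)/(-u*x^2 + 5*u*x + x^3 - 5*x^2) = (x - 3)/x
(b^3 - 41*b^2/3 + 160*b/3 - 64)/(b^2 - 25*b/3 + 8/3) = (3*b^2 - 17*b + 24)/(3*b - 1)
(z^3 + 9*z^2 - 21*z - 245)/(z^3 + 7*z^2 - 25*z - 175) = (z + 7)/(z + 5)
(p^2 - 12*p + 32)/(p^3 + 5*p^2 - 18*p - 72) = (p - 8)/(p^2 + 9*p + 18)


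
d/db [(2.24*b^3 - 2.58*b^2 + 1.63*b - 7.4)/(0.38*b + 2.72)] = (1.7024*b^3 + 17.298*b^2 - 14.0352*b + 7.2456)/(0.1444*b^2 + 2.0672*b + 7.3984)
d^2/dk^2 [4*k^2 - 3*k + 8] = 8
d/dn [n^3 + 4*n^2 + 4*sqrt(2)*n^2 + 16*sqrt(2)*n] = 3*n^2 + 8*n + 8*sqrt(2)*n + 16*sqrt(2)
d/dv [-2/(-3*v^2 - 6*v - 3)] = 4*(-v - 1)/(3*(v^2 + 2*v + 1)^2)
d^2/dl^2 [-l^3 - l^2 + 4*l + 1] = -6*l - 2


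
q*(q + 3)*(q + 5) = q^3 + 8*q^2 + 15*q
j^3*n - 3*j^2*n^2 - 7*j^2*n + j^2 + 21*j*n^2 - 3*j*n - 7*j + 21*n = (j - 7)*(j - 3*n)*(j*n + 1)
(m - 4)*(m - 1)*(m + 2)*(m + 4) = m^4 + m^3 - 18*m^2 - 16*m + 32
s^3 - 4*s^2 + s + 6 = (s - 3)*(s - 2)*(s + 1)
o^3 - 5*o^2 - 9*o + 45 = (o - 5)*(o - 3)*(o + 3)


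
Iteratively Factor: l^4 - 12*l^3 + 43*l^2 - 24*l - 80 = (l - 5)*(l^3 - 7*l^2 + 8*l + 16) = (l - 5)*(l - 4)*(l^2 - 3*l - 4) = (l - 5)*(l - 4)*(l + 1)*(l - 4)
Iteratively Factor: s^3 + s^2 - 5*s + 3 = (s + 3)*(s^2 - 2*s + 1) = (s - 1)*(s + 3)*(s - 1)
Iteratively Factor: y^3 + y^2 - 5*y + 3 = (y - 1)*(y^2 + 2*y - 3) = (y - 1)*(y + 3)*(y - 1)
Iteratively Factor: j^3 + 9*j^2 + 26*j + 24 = (j + 3)*(j^2 + 6*j + 8) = (j + 2)*(j + 3)*(j + 4)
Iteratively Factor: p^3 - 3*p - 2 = (p + 1)*(p^2 - p - 2) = (p + 1)^2*(p - 2)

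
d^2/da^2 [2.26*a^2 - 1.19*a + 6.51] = 4.52000000000000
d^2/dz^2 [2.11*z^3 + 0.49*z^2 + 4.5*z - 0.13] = 12.66*z + 0.98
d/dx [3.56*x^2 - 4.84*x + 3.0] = 7.12*x - 4.84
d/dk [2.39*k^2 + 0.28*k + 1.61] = 4.78*k + 0.28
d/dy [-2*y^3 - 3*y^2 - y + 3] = -6*y^2 - 6*y - 1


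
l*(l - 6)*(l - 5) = l^3 - 11*l^2 + 30*l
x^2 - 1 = (x - 1)*(x + 1)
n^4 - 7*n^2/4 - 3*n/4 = n*(n - 3/2)*(n + 1/2)*(n + 1)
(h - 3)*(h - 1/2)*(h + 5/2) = h^3 - h^2 - 29*h/4 + 15/4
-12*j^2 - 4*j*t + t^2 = (-6*j + t)*(2*j + t)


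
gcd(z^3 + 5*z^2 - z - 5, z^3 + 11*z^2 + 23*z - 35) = z^2 + 4*z - 5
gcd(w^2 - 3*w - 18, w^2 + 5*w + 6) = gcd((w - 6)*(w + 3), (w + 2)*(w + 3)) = w + 3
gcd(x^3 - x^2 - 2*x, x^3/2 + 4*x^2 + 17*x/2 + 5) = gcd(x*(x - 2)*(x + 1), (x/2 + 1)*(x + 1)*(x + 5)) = x + 1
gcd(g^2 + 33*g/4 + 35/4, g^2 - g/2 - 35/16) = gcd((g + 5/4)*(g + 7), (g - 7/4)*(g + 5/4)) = g + 5/4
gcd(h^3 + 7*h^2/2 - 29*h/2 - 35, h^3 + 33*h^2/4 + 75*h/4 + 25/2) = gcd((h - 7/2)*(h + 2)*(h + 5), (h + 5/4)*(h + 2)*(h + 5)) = h^2 + 7*h + 10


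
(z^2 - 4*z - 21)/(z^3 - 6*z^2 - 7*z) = (z + 3)/(z*(z + 1))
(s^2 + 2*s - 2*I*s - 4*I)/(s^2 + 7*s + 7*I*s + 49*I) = (s^2 + 2*s*(1 - I) - 4*I)/(s^2 + 7*s*(1 + I) + 49*I)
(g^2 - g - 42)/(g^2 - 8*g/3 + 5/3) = 3*(g^2 - g - 42)/(3*g^2 - 8*g + 5)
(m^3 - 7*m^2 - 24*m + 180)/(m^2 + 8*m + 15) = (m^2 - 12*m + 36)/(m + 3)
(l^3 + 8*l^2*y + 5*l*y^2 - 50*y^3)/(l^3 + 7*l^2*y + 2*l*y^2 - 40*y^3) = (l + 5*y)/(l + 4*y)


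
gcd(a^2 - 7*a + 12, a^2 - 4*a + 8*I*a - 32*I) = a - 4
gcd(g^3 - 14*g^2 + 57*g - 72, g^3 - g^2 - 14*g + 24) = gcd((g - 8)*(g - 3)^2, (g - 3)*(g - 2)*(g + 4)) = g - 3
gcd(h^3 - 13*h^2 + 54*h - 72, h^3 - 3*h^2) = h - 3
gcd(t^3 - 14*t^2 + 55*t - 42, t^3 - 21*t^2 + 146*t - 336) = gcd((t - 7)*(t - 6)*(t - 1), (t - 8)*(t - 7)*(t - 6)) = t^2 - 13*t + 42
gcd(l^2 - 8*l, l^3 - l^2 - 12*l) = l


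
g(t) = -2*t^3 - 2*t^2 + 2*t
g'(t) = -6*t^2 - 4*t + 2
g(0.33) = 0.37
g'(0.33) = 0.03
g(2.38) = -33.53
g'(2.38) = -41.51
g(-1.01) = -2.00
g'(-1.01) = -0.08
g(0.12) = 0.21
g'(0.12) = 1.43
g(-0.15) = -0.34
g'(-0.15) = 2.46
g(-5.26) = 225.21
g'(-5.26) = -142.97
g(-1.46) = -0.96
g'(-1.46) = -4.95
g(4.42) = -202.93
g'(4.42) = -132.90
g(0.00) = 0.00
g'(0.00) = 2.00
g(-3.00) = 30.00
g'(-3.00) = -40.00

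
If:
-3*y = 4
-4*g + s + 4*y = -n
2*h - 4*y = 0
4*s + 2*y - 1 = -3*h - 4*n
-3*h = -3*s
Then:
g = -29/48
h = -8/3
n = 67/12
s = -8/3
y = -4/3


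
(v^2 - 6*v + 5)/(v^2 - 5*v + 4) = (v - 5)/(v - 4)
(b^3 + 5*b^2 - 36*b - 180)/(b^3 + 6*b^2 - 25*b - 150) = (b - 6)/(b - 5)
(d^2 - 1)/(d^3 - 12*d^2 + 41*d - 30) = (d + 1)/(d^2 - 11*d + 30)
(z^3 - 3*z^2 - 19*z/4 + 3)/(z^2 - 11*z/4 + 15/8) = 2*(4*z^3 - 12*z^2 - 19*z + 12)/(8*z^2 - 22*z + 15)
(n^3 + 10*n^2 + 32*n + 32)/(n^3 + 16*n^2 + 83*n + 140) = (n^2 + 6*n + 8)/(n^2 + 12*n + 35)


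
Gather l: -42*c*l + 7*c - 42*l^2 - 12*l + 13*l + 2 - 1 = 7*c - 42*l^2 + l*(1 - 42*c) + 1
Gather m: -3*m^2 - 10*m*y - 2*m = -3*m^2 + m*(-10*y - 2)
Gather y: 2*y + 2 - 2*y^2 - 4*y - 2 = -2*y^2 - 2*y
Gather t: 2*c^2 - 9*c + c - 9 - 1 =2*c^2 - 8*c - 10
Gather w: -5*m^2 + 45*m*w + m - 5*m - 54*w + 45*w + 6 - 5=-5*m^2 - 4*m + w*(45*m - 9) + 1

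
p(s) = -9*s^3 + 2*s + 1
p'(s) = 2 - 27*s^2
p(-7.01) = 3087.23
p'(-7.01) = -1324.78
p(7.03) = -3111.80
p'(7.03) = -1332.36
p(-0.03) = 0.94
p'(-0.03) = 1.98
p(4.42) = -767.32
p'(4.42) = -525.48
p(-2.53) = 141.69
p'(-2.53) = -170.82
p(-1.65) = 38.13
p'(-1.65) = -71.51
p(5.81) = -1752.49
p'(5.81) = -909.41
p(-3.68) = 442.16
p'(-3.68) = -363.64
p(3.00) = -236.00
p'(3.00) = -241.00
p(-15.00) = 30346.00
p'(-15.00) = -6073.00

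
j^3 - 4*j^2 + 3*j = j*(j - 3)*(j - 1)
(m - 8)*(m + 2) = m^2 - 6*m - 16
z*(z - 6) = z^2 - 6*z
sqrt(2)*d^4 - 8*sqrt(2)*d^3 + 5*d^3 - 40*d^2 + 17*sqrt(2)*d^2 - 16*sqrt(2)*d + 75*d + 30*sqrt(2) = (d - 5)*(d - 3)*(d + 2*sqrt(2))*(sqrt(2)*d + 1)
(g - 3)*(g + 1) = g^2 - 2*g - 3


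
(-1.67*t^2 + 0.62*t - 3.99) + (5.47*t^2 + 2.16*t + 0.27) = 3.8*t^2 + 2.78*t - 3.72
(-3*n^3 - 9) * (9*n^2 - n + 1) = -27*n^5 + 3*n^4 - 3*n^3 - 81*n^2 + 9*n - 9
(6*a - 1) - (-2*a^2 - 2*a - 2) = 2*a^2 + 8*a + 1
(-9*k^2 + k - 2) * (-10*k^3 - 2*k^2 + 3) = 90*k^5 + 8*k^4 + 18*k^3 - 23*k^2 + 3*k - 6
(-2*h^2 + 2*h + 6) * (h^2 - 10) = -2*h^4 + 2*h^3 + 26*h^2 - 20*h - 60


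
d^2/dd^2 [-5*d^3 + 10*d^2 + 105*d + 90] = 20 - 30*d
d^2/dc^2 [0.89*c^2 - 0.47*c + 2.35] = 1.78000000000000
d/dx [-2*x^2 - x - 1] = -4*x - 1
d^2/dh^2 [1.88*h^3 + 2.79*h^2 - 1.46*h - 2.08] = 11.28*h + 5.58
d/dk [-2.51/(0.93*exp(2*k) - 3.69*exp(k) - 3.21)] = (4.6686*exp(k) - 9.2619)*exp(k)/(-0.93*exp(2*k) + 3.69*exp(k) + 3.21)^2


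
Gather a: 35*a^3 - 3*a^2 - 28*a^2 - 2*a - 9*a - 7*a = 35*a^3 - 31*a^2 - 18*a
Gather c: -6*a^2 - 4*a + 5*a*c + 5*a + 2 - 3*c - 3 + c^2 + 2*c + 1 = -6*a^2 + a + c^2 + c*(5*a - 1)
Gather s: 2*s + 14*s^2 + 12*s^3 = 12*s^3 + 14*s^2 + 2*s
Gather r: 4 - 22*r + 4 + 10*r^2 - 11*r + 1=10*r^2 - 33*r + 9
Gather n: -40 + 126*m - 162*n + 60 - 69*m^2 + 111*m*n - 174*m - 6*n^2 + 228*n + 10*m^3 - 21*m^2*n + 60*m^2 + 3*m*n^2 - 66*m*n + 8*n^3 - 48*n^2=10*m^3 - 9*m^2 - 48*m + 8*n^3 + n^2*(3*m - 54) + n*(-21*m^2 + 45*m + 66) + 20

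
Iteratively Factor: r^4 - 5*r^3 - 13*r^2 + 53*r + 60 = (r + 3)*(r^3 - 8*r^2 + 11*r + 20) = (r + 1)*(r + 3)*(r^2 - 9*r + 20) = (r - 5)*(r + 1)*(r + 3)*(r - 4)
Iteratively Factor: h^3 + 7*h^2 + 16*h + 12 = (h + 2)*(h^2 + 5*h + 6) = (h + 2)^2*(h + 3)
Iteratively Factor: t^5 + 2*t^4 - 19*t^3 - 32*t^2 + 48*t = (t - 4)*(t^4 + 6*t^3 + 5*t^2 - 12*t) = (t - 4)*(t + 4)*(t^3 + 2*t^2 - 3*t) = (t - 4)*(t - 1)*(t + 4)*(t^2 + 3*t) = t*(t - 4)*(t - 1)*(t + 4)*(t + 3)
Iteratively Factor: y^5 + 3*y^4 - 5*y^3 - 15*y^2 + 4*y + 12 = (y + 1)*(y^4 + 2*y^3 - 7*y^2 - 8*y + 12) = (y + 1)*(y + 3)*(y^3 - y^2 - 4*y + 4) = (y - 2)*(y + 1)*(y + 3)*(y^2 + y - 2) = (y - 2)*(y + 1)*(y + 2)*(y + 3)*(y - 1)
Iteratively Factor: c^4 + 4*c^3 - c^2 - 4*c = (c + 4)*(c^3 - c) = c*(c + 4)*(c^2 - 1) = c*(c + 1)*(c + 4)*(c - 1)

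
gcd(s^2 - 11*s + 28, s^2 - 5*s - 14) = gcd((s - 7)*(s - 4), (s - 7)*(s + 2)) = s - 7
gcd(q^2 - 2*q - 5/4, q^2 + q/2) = q + 1/2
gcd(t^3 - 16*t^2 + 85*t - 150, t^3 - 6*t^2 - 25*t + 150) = t^2 - 11*t + 30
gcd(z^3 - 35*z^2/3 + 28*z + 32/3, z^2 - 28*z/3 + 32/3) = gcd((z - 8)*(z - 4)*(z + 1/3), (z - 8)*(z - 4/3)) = z - 8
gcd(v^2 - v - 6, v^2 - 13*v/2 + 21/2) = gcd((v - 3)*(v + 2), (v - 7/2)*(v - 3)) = v - 3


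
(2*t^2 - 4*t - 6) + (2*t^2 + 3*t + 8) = 4*t^2 - t + 2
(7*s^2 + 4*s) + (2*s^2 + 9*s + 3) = 9*s^2 + 13*s + 3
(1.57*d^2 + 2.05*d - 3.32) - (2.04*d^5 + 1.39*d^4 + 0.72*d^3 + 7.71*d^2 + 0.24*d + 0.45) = -2.04*d^5 - 1.39*d^4 - 0.72*d^3 - 6.14*d^2 + 1.81*d - 3.77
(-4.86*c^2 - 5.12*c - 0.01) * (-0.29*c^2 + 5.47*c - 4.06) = 1.4094*c^4 - 25.0994*c^3 - 8.2719*c^2 + 20.7325*c + 0.0406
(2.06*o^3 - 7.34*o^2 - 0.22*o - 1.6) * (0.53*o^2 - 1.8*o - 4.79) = 1.0918*o^5 - 7.5982*o^4 + 3.228*o^3 + 34.7066*o^2 + 3.9338*o + 7.664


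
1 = 1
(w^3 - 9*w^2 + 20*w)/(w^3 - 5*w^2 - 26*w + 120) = w*(w - 5)/(w^2 - w - 30)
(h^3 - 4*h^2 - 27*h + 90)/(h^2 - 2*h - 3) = (h^2 - h - 30)/(h + 1)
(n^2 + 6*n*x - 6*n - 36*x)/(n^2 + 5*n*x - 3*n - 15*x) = (n^2 + 6*n*x - 6*n - 36*x)/(n^2 + 5*n*x - 3*n - 15*x)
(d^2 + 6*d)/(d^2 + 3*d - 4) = d*(d + 6)/(d^2 + 3*d - 4)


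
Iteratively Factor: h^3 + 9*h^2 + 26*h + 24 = (h + 2)*(h^2 + 7*h + 12) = (h + 2)*(h + 3)*(h + 4)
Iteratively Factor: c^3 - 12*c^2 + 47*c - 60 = (c - 3)*(c^2 - 9*c + 20) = (c - 4)*(c - 3)*(c - 5)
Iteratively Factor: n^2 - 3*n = (n)*(n - 3)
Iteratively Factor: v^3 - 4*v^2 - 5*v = (v - 5)*(v^2 + v) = v*(v - 5)*(v + 1)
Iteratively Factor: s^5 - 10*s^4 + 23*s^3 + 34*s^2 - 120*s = (s - 4)*(s^4 - 6*s^3 - s^2 + 30*s) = (s - 4)*(s + 2)*(s^3 - 8*s^2 + 15*s) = s*(s - 4)*(s + 2)*(s^2 - 8*s + 15) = s*(s - 4)*(s - 3)*(s + 2)*(s - 5)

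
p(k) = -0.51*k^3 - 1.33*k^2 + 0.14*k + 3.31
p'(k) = -1.53*k^2 - 2.66*k + 0.14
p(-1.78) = 1.72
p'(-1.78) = 0.03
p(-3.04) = 4.92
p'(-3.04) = -5.91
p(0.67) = 2.65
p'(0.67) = -2.33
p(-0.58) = 2.88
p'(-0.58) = 1.17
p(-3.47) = 8.12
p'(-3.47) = -9.05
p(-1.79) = 1.72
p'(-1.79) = -0.00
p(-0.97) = 2.39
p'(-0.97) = 1.28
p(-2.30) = 2.16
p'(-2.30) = -1.84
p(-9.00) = 266.11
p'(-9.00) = -99.85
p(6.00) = -153.89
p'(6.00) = -70.90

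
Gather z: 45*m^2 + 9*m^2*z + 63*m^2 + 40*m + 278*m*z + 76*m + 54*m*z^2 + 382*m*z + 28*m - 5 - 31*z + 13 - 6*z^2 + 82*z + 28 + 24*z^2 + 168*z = 108*m^2 + 144*m + z^2*(54*m + 18) + z*(9*m^2 + 660*m + 219) + 36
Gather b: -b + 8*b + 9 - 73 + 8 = 7*b - 56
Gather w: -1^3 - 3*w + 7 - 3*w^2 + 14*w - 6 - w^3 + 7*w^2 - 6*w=-w^3 + 4*w^2 + 5*w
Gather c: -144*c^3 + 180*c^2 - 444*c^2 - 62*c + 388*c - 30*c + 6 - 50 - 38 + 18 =-144*c^3 - 264*c^2 + 296*c - 64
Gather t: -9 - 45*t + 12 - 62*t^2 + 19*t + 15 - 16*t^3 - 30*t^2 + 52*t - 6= -16*t^3 - 92*t^2 + 26*t + 12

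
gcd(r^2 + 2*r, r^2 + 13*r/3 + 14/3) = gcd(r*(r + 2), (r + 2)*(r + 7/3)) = r + 2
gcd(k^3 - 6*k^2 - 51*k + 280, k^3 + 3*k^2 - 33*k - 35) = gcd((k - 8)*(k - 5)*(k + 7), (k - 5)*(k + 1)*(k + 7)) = k^2 + 2*k - 35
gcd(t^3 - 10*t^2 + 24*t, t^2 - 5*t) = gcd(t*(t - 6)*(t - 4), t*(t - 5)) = t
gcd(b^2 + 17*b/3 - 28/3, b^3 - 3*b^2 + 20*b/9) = b - 4/3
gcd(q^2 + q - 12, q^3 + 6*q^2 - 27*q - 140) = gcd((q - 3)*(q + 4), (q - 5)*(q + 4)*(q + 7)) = q + 4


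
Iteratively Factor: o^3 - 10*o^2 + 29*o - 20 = (o - 1)*(o^2 - 9*o + 20) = (o - 5)*(o - 1)*(o - 4)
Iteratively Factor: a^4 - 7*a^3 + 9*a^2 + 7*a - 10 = (a - 2)*(a^3 - 5*a^2 - a + 5) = (a - 2)*(a - 1)*(a^2 - 4*a - 5) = (a - 2)*(a - 1)*(a + 1)*(a - 5)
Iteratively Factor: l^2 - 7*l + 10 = (l - 5)*(l - 2)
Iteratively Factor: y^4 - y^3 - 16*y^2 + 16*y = (y + 4)*(y^3 - 5*y^2 + 4*y) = y*(y + 4)*(y^2 - 5*y + 4) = y*(y - 4)*(y + 4)*(y - 1)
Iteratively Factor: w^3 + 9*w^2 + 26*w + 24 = (w + 2)*(w^2 + 7*w + 12) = (w + 2)*(w + 3)*(w + 4)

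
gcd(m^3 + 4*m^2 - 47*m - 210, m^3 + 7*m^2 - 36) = m + 6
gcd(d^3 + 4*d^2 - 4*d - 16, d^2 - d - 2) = d - 2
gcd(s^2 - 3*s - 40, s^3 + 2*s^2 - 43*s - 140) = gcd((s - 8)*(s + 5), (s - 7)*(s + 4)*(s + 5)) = s + 5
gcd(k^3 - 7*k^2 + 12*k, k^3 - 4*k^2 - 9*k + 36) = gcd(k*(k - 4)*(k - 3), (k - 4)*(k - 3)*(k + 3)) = k^2 - 7*k + 12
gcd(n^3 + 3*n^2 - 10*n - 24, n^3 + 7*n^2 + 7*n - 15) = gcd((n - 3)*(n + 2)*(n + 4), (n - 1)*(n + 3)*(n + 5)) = 1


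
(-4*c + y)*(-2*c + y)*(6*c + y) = 48*c^3 - 28*c^2*y + y^3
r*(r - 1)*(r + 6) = r^3 + 5*r^2 - 6*r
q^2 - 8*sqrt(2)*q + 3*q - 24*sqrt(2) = (q + 3)*(q - 8*sqrt(2))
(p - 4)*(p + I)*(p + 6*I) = p^3 - 4*p^2 + 7*I*p^2 - 6*p - 28*I*p + 24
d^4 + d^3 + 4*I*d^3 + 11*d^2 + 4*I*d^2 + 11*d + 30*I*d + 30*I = (d + 1)*(d - 3*I)*(d + 2*I)*(d + 5*I)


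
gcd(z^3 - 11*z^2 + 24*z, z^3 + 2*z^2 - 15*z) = z^2 - 3*z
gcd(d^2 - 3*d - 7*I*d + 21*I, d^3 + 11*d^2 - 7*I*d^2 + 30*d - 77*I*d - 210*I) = d - 7*I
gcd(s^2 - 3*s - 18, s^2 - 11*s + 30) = s - 6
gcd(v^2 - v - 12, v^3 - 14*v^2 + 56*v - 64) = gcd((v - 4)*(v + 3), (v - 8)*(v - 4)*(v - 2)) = v - 4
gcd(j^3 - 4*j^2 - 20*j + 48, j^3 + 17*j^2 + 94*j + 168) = j + 4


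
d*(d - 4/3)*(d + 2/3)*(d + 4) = d^4 + 10*d^3/3 - 32*d^2/9 - 32*d/9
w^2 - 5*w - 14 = (w - 7)*(w + 2)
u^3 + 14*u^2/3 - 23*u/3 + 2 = (u - 1)*(u - 1/3)*(u + 6)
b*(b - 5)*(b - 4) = b^3 - 9*b^2 + 20*b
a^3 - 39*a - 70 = (a - 7)*(a + 2)*(a + 5)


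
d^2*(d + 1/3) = d^3 + d^2/3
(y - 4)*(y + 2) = y^2 - 2*y - 8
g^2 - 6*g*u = g*(g - 6*u)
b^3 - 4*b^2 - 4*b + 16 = (b - 4)*(b - 2)*(b + 2)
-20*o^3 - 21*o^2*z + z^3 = (-5*o + z)*(o + z)*(4*o + z)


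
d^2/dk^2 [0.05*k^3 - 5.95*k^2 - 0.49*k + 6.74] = 0.3*k - 11.9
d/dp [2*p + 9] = 2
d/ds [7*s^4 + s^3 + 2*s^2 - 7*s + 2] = 28*s^3 + 3*s^2 + 4*s - 7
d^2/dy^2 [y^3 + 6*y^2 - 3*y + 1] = 6*y + 12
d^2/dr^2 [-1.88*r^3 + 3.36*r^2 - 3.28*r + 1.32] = 6.72 - 11.28*r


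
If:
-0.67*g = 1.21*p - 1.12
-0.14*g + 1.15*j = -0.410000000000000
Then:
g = 1.67164179104478 - 1.80597014925373*p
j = -0.219857235561324*p - 0.153017521090201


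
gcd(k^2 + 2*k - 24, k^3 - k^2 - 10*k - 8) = k - 4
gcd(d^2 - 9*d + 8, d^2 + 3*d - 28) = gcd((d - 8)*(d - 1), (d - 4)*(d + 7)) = 1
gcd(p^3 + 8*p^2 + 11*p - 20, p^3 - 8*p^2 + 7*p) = p - 1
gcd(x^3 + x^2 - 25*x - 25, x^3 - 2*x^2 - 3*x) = x + 1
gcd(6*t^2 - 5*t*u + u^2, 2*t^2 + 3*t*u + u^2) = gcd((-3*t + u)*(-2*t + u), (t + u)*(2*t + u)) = 1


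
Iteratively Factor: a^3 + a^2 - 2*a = (a - 1)*(a^2 + 2*a) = (a - 1)*(a + 2)*(a)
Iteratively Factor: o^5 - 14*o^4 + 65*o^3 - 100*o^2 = (o - 5)*(o^4 - 9*o^3 + 20*o^2) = o*(o - 5)*(o^3 - 9*o^2 + 20*o) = o*(o - 5)^2*(o^2 - 4*o) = o*(o - 5)^2*(o - 4)*(o)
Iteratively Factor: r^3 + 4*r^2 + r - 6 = (r - 1)*(r^2 + 5*r + 6) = (r - 1)*(r + 3)*(r + 2)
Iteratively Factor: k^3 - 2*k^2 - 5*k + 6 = (k - 1)*(k^2 - k - 6) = (k - 3)*(k - 1)*(k + 2)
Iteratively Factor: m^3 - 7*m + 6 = (m - 2)*(m^2 + 2*m - 3) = (m - 2)*(m + 3)*(m - 1)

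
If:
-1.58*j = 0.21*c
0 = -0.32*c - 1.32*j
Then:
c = 0.00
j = 0.00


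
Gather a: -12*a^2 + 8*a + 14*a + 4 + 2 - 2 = -12*a^2 + 22*a + 4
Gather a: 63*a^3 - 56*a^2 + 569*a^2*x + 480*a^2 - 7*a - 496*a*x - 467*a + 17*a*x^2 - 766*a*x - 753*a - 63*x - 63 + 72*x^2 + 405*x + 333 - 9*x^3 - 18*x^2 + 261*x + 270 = 63*a^3 + a^2*(569*x + 424) + a*(17*x^2 - 1262*x - 1227) - 9*x^3 + 54*x^2 + 603*x + 540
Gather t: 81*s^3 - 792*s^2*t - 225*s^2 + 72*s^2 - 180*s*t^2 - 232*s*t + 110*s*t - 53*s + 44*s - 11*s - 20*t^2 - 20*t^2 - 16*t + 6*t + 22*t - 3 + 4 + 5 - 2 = 81*s^3 - 153*s^2 - 20*s + t^2*(-180*s - 40) + t*(-792*s^2 - 122*s + 12) + 4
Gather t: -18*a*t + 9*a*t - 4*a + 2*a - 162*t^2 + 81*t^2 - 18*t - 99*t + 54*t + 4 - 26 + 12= -2*a - 81*t^2 + t*(-9*a - 63) - 10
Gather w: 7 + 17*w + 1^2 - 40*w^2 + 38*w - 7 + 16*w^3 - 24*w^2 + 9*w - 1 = 16*w^3 - 64*w^2 + 64*w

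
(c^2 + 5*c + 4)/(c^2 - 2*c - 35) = (c^2 + 5*c + 4)/(c^2 - 2*c - 35)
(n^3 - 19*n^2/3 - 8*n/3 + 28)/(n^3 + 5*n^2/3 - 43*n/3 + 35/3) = (n^2 - 4*n - 12)/(n^2 + 4*n - 5)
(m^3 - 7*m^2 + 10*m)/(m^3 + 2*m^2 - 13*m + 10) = m*(m - 5)/(m^2 + 4*m - 5)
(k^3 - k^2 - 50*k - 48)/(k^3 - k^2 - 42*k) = (k^2 - 7*k - 8)/(k*(k - 7))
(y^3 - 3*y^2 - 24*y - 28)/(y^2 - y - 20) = (-y^3 + 3*y^2 + 24*y + 28)/(-y^2 + y + 20)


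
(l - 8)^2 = l^2 - 16*l + 64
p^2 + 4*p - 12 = (p - 2)*(p + 6)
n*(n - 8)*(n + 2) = n^3 - 6*n^2 - 16*n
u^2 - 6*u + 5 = (u - 5)*(u - 1)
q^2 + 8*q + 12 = (q + 2)*(q + 6)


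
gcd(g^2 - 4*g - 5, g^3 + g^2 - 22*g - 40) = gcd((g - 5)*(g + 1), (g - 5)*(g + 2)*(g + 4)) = g - 5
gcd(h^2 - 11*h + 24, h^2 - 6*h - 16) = h - 8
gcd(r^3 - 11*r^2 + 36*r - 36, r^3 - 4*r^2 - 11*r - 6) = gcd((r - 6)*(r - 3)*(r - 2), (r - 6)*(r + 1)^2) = r - 6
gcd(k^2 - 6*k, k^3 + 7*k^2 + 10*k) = k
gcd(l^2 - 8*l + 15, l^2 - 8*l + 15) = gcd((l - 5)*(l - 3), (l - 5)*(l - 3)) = l^2 - 8*l + 15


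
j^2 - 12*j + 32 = (j - 8)*(j - 4)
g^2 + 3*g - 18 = (g - 3)*(g + 6)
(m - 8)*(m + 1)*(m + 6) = m^3 - m^2 - 50*m - 48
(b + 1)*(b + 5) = b^2 + 6*b + 5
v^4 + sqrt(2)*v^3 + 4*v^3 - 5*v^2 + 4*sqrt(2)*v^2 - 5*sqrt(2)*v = v*(v - 1)*(v + 5)*(v + sqrt(2))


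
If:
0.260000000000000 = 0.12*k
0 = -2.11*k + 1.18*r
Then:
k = 2.17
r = 3.87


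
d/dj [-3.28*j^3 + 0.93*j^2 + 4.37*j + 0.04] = -9.84*j^2 + 1.86*j + 4.37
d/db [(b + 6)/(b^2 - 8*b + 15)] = (b^2 - 8*b - 2*(b - 4)*(b + 6) + 15)/(b^2 - 8*b + 15)^2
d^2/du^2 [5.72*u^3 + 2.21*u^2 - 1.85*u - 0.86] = 34.32*u + 4.42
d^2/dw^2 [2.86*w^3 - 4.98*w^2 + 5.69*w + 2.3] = 17.16*w - 9.96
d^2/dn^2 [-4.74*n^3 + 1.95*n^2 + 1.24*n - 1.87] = 3.9 - 28.44*n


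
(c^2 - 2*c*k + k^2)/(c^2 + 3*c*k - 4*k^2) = (c - k)/(c + 4*k)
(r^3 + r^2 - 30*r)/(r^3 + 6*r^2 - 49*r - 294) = r*(r - 5)/(r^2 - 49)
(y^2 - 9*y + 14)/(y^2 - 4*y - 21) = (y - 2)/(y + 3)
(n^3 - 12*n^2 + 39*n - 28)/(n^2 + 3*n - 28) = (n^2 - 8*n + 7)/(n + 7)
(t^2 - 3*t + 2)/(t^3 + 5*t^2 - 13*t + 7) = (t - 2)/(t^2 + 6*t - 7)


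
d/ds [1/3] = 0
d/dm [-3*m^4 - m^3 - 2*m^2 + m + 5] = -12*m^3 - 3*m^2 - 4*m + 1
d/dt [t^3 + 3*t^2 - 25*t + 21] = 3*t^2 + 6*t - 25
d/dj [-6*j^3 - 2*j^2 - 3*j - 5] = -18*j^2 - 4*j - 3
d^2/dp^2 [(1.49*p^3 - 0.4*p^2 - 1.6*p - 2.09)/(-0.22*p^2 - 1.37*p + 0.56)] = (1.11022302462516e-16*p^5 - 8.88178419700125e-16*p^4 - 6.046538*p^3 + 7.761384*p^2 + 2.158692*p + 11.066338)/(0.010648*p^6 + 0.198924*p^5 + 1.157442*p^4 + 1.558649*p^3 - 2.946216*p^2 + 1.288896*p - 0.175616)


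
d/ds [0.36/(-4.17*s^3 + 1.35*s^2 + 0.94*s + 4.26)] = (4.5036*s^2 - 0.972*s - 0.3384)/(-4.17*s^3 + 1.35*s^2 + 0.94*s + 4.26)^2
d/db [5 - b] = -1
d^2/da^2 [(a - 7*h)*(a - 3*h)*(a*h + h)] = 2*h*(3*a - 10*h + 1)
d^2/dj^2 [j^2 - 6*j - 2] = 2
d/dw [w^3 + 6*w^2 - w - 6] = 3*w^2 + 12*w - 1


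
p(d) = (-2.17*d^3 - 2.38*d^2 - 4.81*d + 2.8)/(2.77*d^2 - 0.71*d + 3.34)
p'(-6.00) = -0.74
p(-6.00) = 3.86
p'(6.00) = -0.78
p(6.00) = -5.88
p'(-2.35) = -0.49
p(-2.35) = 1.43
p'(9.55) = -0.78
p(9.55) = -8.63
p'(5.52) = -0.78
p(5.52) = -5.50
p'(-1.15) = -0.03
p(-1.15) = 1.08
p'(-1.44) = -0.17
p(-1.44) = 1.12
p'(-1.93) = -0.37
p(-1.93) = 1.25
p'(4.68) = -0.78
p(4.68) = -4.85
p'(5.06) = -0.78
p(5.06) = -5.15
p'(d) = (0.71 - 5.54*d)*(-2.17*d^3 - 2.38*d^2 - 4.81*d + 2.8)/(2.77*d^2 - 0.71*d + 3.34)^2 + (-6.51*d^2 - 4.76*d - 4.81)/(2.77*d^2 - 0.71*d + 3.34) = (-6.0109*d^4 + 3.0814*d^3 - 6.7299*d^2 - 31.4104*d - 14.0774)/(7.6729*d^4 - 3.9334*d^3 + 19.0077*d^2 - 4.7428*d + 11.1556)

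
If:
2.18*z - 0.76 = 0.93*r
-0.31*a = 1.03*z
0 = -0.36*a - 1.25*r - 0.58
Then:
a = -0.85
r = -0.22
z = 0.25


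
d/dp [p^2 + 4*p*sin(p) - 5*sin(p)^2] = 4*p*cos(p) + 2*p + 4*sin(p) - 5*sin(2*p)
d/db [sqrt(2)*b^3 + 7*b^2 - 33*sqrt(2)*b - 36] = 3*sqrt(2)*b^2 + 14*b - 33*sqrt(2)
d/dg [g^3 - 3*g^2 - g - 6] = 3*g^2 - 6*g - 1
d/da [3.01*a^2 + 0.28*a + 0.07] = 6.02*a + 0.28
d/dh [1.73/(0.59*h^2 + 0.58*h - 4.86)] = (-2.0414*h - 1.0034)/(0.59*h^2 + 0.58*h - 4.86)^2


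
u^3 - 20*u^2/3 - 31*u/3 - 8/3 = (u - 8)*(u + 1/3)*(u + 1)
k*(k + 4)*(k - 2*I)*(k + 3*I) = k^4 + 4*k^3 + I*k^3 + 6*k^2 + 4*I*k^2 + 24*k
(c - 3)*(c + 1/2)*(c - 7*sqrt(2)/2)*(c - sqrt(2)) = c^4 - 9*sqrt(2)*c^3/2 - 5*c^3/2 + 11*c^2/2 + 45*sqrt(2)*c^2/4 - 35*c/2 + 27*sqrt(2)*c/4 - 21/2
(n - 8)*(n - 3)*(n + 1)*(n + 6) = n^4 - 4*n^3 - 47*n^2 + 102*n + 144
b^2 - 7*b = b*(b - 7)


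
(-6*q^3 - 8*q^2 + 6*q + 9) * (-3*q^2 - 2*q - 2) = 18*q^5 + 36*q^4 + 10*q^3 - 23*q^2 - 30*q - 18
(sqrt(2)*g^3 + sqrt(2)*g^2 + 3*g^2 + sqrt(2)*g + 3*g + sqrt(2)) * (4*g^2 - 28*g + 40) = 4*sqrt(2)*g^5 - 24*sqrt(2)*g^4 + 12*g^4 - 72*g^3 + 16*sqrt(2)*g^3 + 16*sqrt(2)*g^2 + 36*g^2 + 12*sqrt(2)*g + 120*g + 40*sqrt(2)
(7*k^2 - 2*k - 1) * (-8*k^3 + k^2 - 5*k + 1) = -56*k^5 + 23*k^4 - 29*k^3 + 16*k^2 + 3*k - 1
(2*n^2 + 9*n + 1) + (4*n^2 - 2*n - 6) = 6*n^2 + 7*n - 5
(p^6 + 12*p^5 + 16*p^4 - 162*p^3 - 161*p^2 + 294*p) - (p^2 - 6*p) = p^6 + 12*p^5 + 16*p^4 - 162*p^3 - 162*p^2 + 300*p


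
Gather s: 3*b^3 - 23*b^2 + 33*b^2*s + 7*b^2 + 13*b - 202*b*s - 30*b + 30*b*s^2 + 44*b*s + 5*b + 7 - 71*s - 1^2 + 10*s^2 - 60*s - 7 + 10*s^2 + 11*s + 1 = 3*b^3 - 16*b^2 - 12*b + s^2*(30*b + 20) + s*(33*b^2 - 158*b - 120)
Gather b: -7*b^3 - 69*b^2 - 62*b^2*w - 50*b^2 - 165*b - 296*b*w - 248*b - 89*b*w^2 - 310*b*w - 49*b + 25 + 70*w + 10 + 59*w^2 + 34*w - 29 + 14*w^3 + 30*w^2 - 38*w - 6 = -7*b^3 + b^2*(-62*w - 119) + b*(-89*w^2 - 606*w - 462) + 14*w^3 + 89*w^2 + 66*w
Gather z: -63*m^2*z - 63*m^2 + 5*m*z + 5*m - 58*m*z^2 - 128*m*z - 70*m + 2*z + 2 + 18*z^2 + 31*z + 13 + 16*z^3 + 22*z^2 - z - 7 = -63*m^2 - 65*m + 16*z^3 + z^2*(40 - 58*m) + z*(-63*m^2 - 123*m + 32) + 8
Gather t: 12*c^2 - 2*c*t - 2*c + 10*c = 12*c^2 - 2*c*t + 8*c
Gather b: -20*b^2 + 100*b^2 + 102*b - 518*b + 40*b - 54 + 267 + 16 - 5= 80*b^2 - 376*b + 224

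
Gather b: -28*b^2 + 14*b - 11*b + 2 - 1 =-28*b^2 + 3*b + 1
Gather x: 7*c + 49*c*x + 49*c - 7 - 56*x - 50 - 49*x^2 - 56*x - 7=56*c - 49*x^2 + x*(49*c - 112) - 64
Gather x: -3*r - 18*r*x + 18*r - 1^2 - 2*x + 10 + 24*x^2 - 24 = 15*r + 24*x^2 + x*(-18*r - 2) - 15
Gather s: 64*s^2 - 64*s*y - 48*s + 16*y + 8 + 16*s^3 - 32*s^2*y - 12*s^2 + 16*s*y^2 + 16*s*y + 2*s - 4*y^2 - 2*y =16*s^3 + s^2*(52 - 32*y) + s*(16*y^2 - 48*y - 46) - 4*y^2 + 14*y + 8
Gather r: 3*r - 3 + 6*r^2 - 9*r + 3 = 6*r^2 - 6*r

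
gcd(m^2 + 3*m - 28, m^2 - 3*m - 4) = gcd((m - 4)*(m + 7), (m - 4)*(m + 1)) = m - 4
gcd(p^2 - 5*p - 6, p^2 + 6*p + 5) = p + 1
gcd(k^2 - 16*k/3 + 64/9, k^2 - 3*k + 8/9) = k - 8/3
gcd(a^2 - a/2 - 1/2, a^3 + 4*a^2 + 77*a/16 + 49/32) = a + 1/2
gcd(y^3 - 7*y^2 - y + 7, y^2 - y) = y - 1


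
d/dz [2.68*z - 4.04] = 2.68000000000000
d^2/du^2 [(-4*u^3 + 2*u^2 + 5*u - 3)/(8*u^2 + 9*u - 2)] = 2*(-212*u^3 - 264*u^2 - 456*u - 193)/(512*u^6 + 1728*u^5 + 1560*u^4 - 135*u^3 - 390*u^2 + 108*u - 8)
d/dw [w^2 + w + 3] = 2*w + 1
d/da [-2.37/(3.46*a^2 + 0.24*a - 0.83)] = (16.4004*a + 0.5688)/(3.46*a^2 + 0.24*a - 0.83)^2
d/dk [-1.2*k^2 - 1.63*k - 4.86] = -2.4*k - 1.63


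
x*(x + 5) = x^2 + 5*x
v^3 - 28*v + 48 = (v - 4)*(v - 2)*(v + 6)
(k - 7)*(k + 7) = k^2 - 49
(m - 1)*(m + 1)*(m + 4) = m^3 + 4*m^2 - m - 4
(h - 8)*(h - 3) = h^2 - 11*h + 24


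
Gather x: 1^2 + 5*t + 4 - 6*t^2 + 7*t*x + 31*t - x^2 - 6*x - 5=-6*t^2 + 36*t - x^2 + x*(7*t - 6)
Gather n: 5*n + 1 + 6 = 5*n + 7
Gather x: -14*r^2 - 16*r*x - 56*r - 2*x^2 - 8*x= -14*r^2 - 56*r - 2*x^2 + x*(-16*r - 8)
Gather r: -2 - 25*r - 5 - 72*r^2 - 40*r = -72*r^2 - 65*r - 7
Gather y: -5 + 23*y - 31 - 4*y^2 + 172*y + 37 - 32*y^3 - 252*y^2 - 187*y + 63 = -32*y^3 - 256*y^2 + 8*y + 64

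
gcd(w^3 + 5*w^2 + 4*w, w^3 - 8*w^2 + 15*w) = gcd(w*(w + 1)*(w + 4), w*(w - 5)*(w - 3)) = w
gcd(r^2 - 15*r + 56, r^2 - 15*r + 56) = r^2 - 15*r + 56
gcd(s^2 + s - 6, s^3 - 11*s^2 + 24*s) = 1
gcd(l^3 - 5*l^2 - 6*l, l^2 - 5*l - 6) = l^2 - 5*l - 6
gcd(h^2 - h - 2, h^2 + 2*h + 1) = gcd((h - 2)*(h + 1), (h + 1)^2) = h + 1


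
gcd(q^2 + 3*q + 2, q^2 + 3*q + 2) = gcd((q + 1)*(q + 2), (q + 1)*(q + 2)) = q^2 + 3*q + 2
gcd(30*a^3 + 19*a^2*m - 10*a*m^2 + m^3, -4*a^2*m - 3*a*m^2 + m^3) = a + m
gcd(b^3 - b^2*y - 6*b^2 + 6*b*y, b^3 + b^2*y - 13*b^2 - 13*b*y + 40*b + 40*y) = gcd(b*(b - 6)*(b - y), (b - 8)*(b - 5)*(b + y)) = 1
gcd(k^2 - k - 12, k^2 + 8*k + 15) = k + 3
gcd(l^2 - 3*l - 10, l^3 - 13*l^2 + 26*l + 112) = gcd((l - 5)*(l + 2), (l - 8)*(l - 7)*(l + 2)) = l + 2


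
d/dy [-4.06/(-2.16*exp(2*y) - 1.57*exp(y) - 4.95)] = (-17.5392*exp(y) - 6.3742)*exp(y)/(2.16*exp(2*y) + 1.57*exp(y) + 4.95)^2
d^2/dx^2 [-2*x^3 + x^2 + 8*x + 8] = 2 - 12*x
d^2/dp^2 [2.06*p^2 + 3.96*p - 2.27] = 4.12000000000000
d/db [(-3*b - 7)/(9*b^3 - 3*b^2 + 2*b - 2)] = 2*(27*b^3 + 90*b^2 - 21*b + 10)/(81*b^6 - 54*b^5 + 45*b^4 - 48*b^3 + 16*b^2 - 8*b + 4)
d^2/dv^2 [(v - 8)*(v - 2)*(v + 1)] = 6*v - 18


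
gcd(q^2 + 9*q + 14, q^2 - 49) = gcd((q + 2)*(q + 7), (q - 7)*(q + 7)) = q + 7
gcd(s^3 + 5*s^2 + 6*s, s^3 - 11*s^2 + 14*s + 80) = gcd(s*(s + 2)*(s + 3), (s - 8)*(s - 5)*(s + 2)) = s + 2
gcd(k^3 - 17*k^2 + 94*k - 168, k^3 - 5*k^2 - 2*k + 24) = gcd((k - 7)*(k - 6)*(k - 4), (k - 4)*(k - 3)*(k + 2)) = k - 4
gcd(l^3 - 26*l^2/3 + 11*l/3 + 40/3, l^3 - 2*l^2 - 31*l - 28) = l + 1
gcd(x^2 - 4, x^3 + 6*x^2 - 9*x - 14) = x - 2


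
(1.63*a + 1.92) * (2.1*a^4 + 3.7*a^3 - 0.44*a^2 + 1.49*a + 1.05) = 3.423*a^5 + 10.063*a^4 + 6.3868*a^3 + 1.5839*a^2 + 4.5723*a + 2.016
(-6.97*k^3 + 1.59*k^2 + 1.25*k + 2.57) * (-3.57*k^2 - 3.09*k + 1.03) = 24.8829*k^5 + 15.861*k^4 - 16.5547*k^3 - 11.3997*k^2 - 6.6538*k + 2.6471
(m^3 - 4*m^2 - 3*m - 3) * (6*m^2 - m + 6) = 6*m^5 - 25*m^4 - 8*m^3 - 39*m^2 - 15*m - 18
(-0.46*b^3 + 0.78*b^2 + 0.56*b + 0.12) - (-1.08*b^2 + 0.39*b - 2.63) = -0.46*b^3 + 1.86*b^2 + 0.17*b + 2.75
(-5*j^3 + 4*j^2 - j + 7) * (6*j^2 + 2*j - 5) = -30*j^5 + 14*j^4 + 27*j^3 + 20*j^2 + 19*j - 35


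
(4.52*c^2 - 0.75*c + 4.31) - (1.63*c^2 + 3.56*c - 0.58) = 2.89*c^2 - 4.31*c + 4.89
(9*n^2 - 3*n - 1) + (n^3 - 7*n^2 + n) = n^3 + 2*n^2 - 2*n - 1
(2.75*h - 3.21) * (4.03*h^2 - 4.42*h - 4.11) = 11.0825*h^3 - 25.0913*h^2 + 2.8857*h + 13.1931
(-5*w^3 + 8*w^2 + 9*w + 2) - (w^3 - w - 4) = -6*w^3 + 8*w^2 + 10*w + 6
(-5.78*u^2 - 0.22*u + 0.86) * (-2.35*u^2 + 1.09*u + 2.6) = 13.583*u^4 - 5.7832*u^3 - 17.2888*u^2 + 0.3654*u + 2.236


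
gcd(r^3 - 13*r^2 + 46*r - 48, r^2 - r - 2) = r - 2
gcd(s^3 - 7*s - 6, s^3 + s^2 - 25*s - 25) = s + 1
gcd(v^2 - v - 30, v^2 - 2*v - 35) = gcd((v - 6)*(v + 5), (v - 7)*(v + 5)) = v + 5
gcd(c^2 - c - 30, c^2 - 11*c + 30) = c - 6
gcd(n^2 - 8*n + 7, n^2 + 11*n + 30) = 1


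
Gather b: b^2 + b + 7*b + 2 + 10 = b^2 + 8*b + 12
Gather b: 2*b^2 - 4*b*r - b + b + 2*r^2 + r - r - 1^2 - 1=2*b^2 - 4*b*r + 2*r^2 - 2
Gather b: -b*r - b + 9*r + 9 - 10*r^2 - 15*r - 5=b*(-r - 1) - 10*r^2 - 6*r + 4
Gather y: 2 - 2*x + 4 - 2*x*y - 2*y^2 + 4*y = -2*x - 2*y^2 + y*(4 - 2*x) + 6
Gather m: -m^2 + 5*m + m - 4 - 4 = -m^2 + 6*m - 8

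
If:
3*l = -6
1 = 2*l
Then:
No Solution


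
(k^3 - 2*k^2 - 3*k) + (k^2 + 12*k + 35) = k^3 - k^2 + 9*k + 35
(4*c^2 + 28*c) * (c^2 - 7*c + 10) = 4*c^4 - 156*c^2 + 280*c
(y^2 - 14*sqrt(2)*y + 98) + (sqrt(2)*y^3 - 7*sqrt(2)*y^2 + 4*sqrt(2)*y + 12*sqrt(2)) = sqrt(2)*y^3 - 7*sqrt(2)*y^2 + y^2 - 10*sqrt(2)*y + 12*sqrt(2) + 98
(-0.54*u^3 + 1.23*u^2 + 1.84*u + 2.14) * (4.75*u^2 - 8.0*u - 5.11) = -2.565*u^5 + 10.1625*u^4 + 1.6594*u^3 - 10.8403*u^2 - 26.5224*u - 10.9354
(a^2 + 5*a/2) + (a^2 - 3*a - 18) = 2*a^2 - a/2 - 18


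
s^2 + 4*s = s*(s + 4)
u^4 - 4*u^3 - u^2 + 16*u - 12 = (u - 3)*(u - 2)*(u - 1)*(u + 2)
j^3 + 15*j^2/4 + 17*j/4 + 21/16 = (j + 1/2)*(j + 3/2)*(j + 7/4)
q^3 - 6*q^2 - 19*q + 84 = (q - 7)*(q - 3)*(q + 4)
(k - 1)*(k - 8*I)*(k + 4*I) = k^3 - k^2 - 4*I*k^2 + 32*k + 4*I*k - 32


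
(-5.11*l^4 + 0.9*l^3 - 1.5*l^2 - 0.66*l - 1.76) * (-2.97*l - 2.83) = 15.1767*l^5 + 11.7883*l^4 + 1.908*l^3 + 6.2052*l^2 + 7.095*l + 4.9808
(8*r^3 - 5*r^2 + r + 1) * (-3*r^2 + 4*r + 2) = -24*r^5 + 47*r^4 - 7*r^3 - 9*r^2 + 6*r + 2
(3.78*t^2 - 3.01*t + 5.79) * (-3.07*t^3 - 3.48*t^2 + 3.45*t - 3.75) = -11.6046*t^5 - 3.9137*t^4 + 5.7405*t^3 - 44.7087*t^2 + 31.263*t - 21.7125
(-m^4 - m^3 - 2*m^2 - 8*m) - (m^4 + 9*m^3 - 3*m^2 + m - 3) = -2*m^4 - 10*m^3 + m^2 - 9*m + 3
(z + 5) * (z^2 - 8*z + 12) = z^3 - 3*z^2 - 28*z + 60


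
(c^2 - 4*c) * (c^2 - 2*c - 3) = c^4 - 6*c^3 + 5*c^2 + 12*c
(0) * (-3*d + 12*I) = 0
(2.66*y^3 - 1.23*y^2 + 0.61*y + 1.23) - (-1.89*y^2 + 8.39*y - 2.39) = 2.66*y^3 + 0.66*y^2 - 7.78*y + 3.62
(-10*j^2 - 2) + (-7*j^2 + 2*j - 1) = -17*j^2 + 2*j - 3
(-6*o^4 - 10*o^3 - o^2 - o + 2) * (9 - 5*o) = 30*o^5 - 4*o^4 - 85*o^3 - 4*o^2 - 19*o + 18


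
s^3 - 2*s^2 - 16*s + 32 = (s - 4)*(s - 2)*(s + 4)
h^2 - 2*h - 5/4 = (h - 5/2)*(h + 1/2)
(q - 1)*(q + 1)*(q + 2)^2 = q^4 + 4*q^3 + 3*q^2 - 4*q - 4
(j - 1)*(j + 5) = j^2 + 4*j - 5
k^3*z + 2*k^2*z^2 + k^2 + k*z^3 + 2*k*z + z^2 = (k + z)^2*(k*z + 1)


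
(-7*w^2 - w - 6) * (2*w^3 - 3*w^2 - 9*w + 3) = -14*w^5 + 19*w^4 + 54*w^3 + 6*w^2 + 51*w - 18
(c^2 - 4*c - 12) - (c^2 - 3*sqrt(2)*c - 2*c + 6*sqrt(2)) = -2*c + 3*sqrt(2)*c - 12 - 6*sqrt(2)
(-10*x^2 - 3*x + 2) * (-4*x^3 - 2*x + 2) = 40*x^5 + 12*x^4 + 12*x^3 - 14*x^2 - 10*x + 4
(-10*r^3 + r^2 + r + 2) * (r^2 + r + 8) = -10*r^5 - 9*r^4 - 78*r^3 + 11*r^2 + 10*r + 16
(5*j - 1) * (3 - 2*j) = -10*j^2 + 17*j - 3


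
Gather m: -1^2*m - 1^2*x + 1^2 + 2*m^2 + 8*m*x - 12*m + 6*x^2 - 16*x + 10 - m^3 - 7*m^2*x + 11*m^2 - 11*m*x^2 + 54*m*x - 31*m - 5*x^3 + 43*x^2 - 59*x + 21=-m^3 + m^2*(13 - 7*x) + m*(-11*x^2 + 62*x - 44) - 5*x^3 + 49*x^2 - 76*x + 32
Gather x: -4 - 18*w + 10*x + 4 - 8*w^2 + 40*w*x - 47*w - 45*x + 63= -8*w^2 - 65*w + x*(40*w - 35) + 63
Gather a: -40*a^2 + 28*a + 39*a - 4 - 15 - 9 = -40*a^2 + 67*a - 28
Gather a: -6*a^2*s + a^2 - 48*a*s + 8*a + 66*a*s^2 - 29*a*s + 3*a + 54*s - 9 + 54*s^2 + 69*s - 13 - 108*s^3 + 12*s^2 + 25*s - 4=a^2*(1 - 6*s) + a*(66*s^2 - 77*s + 11) - 108*s^3 + 66*s^2 + 148*s - 26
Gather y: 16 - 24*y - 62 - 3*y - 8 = -27*y - 54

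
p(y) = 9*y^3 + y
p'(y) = 27*y^2 + 1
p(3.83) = 509.47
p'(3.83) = 397.06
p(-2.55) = -151.78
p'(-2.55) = 176.57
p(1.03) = 10.86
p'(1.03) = 29.64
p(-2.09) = -84.25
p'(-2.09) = 118.94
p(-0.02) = -0.02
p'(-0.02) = 1.01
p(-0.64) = -3.00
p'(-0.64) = 12.06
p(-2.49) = -141.43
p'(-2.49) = 168.40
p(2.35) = 119.15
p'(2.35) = 150.11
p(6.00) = 1950.00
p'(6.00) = 973.00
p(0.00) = 0.00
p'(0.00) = 1.00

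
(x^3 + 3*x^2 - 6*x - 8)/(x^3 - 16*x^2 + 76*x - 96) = (x^2 + 5*x + 4)/(x^2 - 14*x + 48)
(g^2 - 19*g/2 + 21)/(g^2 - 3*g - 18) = (g - 7/2)/(g + 3)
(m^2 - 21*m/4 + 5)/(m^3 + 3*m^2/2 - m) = (4*m^2 - 21*m + 20)/(2*m*(2*m^2 + 3*m - 2))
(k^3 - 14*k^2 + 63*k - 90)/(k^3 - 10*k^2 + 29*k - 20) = (k^2 - 9*k + 18)/(k^2 - 5*k + 4)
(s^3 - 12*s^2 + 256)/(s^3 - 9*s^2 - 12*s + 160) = (s - 8)/(s - 5)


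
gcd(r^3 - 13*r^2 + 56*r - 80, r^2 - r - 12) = r - 4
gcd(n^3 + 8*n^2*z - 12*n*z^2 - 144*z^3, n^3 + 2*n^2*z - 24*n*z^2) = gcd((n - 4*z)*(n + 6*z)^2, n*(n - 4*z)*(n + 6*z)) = -n^2 - 2*n*z + 24*z^2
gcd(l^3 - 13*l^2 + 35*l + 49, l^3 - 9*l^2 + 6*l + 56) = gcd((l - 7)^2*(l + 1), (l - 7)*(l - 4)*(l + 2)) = l - 7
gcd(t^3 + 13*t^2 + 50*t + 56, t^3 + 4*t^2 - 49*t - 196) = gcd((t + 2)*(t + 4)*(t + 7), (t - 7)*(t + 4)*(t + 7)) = t^2 + 11*t + 28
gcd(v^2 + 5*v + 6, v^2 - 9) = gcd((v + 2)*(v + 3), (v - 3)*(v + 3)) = v + 3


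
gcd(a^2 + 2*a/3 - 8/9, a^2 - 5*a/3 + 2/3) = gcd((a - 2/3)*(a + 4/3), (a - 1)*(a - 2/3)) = a - 2/3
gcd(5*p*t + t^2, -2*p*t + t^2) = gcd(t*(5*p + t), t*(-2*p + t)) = t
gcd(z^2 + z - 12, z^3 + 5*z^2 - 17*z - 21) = z - 3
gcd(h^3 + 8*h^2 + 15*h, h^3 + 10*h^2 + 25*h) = h^2 + 5*h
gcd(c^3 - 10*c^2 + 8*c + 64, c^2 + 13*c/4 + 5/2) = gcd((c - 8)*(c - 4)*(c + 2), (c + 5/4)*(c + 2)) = c + 2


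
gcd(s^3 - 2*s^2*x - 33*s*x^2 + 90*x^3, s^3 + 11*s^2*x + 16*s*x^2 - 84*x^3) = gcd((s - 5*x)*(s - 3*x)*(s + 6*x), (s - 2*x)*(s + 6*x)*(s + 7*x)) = s + 6*x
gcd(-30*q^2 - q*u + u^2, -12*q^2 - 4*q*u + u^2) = 6*q - u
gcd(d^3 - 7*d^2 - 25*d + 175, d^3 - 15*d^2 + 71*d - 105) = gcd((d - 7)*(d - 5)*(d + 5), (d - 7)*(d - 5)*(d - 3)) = d^2 - 12*d + 35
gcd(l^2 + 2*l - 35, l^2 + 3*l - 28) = l + 7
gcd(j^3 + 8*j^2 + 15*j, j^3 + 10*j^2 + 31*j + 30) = j^2 + 8*j + 15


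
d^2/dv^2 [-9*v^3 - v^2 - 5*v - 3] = -54*v - 2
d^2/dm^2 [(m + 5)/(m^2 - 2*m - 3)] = 2*(3*(-m - 1)*(-m^2 + 2*m + 3) - 4*(m - 1)^2*(m + 5))/(-m^2 + 2*m + 3)^3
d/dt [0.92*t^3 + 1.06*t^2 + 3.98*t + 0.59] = 2.76*t^2 + 2.12*t + 3.98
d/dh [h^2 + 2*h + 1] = 2*h + 2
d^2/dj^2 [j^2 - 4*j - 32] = 2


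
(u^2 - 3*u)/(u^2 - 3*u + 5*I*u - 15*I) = u/(u + 5*I)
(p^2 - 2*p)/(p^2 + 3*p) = (p - 2)/(p + 3)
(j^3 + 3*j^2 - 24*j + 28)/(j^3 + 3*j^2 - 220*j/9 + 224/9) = 9*(j^2 - 4*j + 4)/(9*j^2 - 36*j + 32)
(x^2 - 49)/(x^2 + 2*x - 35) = (x - 7)/(x - 5)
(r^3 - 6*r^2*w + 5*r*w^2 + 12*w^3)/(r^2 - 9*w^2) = (r^2 - 3*r*w - 4*w^2)/(r + 3*w)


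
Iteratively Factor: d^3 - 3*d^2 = (d)*(d^2 - 3*d) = d^2*(d - 3)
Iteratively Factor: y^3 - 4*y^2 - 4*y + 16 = (y - 2)*(y^2 - 2*y - 8) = (y - 4)*(y - 2)*(y + 2)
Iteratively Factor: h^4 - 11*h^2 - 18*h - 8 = (h - 4)*(h^3 + 4*h^2 + 5*h + 2) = (h - 4)*(h + 1)*(h^2 + 3*h + 2) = (h - 4)*(h + 1)^2*(h + 2)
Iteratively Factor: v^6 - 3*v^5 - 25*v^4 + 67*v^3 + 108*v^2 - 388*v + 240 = (v - 2)*(v^5 - v^4 - 27*v^3 + 13*v^2 + 134*v - 120) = (v - 2)*(v + 4)*(v^4 - 5*v^3 - 7*v^2 + 41*v - 30) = (v - 2)^2*(v + 4)*(v^3 - 3*v^2 - 13*v + 15) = (v - 2)^2*(v - 1)*(v + 4)*(v^2 - 2*v - 15) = (v - 2)^2*(v - 1)*(v + 3)*(v + 4)*(v - 5)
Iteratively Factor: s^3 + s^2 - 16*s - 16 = (s + 4)*(s^2 - 3*s - 4) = (s + 1)*(s + 4)*(s - 4)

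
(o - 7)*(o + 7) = o^2 - 49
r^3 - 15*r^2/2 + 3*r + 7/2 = (r - 7)*(r - 1)*(r + 1/2)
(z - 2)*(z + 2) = z^2 - 4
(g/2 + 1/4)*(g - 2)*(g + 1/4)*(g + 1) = g^4/2 - g^3/8 - 21*g^2/16 - 13*g/16 - 1/8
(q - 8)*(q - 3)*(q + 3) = q^3 - 8*q^2 - 9*q + 72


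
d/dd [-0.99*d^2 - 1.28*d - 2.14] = -1.98*d - 1.28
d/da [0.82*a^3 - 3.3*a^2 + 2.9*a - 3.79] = 2.46*a^2 - 6.6*a + 2.9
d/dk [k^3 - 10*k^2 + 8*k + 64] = 3*k^2 - 20*k + 8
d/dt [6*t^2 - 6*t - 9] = 12*t - 6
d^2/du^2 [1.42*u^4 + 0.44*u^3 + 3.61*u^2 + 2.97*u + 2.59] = 17.04*u^2 + 2.64*u + 7.22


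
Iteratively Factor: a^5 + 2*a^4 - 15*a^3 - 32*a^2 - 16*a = (a + 4)*(a^4 - 2*a^3 - 7*a^2 - 4*a) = (a - 4)*(a + 4)*(a^3 + 2*a^2 + a) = a*(a - 4)*(a + 4)*(a^2 + 2*a + 1) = a*(a - 4)*(a + 1)*(a + 4)*(a + 1)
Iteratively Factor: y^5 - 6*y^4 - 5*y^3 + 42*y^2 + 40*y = (y + 1)*(y^4 - 7*y^3 + 2*y^2 + 40*y) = (y - 5)*(y + 1)*(y^3 - 2*y^2 - 8*y) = y*(y - 5)*(y + 1)*(y^2 - 2*y - 8) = y*(y - 5)*(y + 1)*(y + 2)*(y - 4)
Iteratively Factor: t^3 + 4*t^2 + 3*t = (t + 1)*(t^2 + 3*t) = (t + 1)*(t + 3)*(t)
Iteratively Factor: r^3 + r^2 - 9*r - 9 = (r + 3)*(r^2 - 2*r - 3) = (r - 3)*(r + 3)*(r + 1)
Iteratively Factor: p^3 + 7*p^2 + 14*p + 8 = (p + 2)*(p^2 + 5*p + 4) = (p + 2)*(p + 4)*(p + 1)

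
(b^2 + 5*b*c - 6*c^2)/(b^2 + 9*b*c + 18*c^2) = (b - c)/(b + 3*c)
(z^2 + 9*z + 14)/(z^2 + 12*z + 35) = (z + 2)/(z + 5)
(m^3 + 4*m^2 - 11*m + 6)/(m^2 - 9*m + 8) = (m^2 + 5*m - 6)/(m - 8)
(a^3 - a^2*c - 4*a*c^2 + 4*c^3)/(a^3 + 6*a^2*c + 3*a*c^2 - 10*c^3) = (a - 2*c)/(a + 5*c)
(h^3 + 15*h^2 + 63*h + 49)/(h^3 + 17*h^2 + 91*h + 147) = (h + 1)/(h + 3)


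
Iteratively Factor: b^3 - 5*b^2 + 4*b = (b - 1)*(b^2 - 4*b) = b*(b - 1)*(b - 4)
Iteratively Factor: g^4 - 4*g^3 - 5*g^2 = (g)*(g^3 - 4*g^2 - 5*g) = g^2*(g^2 - 4*g - 5) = g^2*(g - 5)*(g + 1)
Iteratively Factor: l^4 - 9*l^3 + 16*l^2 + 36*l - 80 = (l - 5)*(l^3 - 4*l^2 - 4*l + 16) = (l - 5)*(l - 4)*(l^2 - 4) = (l - 5)*(l - 4)*(l + 2)*(l - 2)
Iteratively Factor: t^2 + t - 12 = (t + 4)*(t - 3)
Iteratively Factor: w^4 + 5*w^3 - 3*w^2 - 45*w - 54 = (w + 3)*(w^3 + 2*w^2 - 9*w - 18) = (w - 3)*(w + 3)*(w^2 + 5*w + 6) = (w - 3)*(w + 3)^2*(w + 2)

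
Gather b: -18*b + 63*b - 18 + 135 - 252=45*b - 135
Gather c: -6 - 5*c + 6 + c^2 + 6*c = c^2 + c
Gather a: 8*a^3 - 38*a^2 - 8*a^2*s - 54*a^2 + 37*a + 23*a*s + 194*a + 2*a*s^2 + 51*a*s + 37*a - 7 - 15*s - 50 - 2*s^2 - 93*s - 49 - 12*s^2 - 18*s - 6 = 8*a^3 + a^2*(-8*s - 92) + a*(2*s^2 + 74*s + 268) - 14*s^2 - 126*s - 112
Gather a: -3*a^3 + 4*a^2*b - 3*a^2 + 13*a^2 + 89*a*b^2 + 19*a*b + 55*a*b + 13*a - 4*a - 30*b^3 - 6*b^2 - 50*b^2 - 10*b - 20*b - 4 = -3*a^3 + a^2*(4*b + 10) + a*(89*b^2 + 74*b + 9) - 30*b^3 - 56*b^2 - 30*b - 4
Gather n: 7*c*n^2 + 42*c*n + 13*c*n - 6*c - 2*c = 7*c*n^2 + 55*c*n - 8*c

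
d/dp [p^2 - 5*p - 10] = 2*p - 5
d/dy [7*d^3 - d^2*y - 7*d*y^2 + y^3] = -d^2 - 14*d*y + 3*y^2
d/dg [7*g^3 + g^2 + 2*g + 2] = 21*g^2 + 2*g + 2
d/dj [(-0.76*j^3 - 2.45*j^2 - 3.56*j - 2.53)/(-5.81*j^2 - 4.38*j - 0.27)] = (4.4156*j^4 + 6.6576*j^3 - 9.337*j^2 - 28.0756*j - 10.1202)/(33.7561*j^4 + 50.8956*j^3 + 22.3218*j^2 + 2.3652*j + 0.0729)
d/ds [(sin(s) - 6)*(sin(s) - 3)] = (2*sin(s) - 9)*cos(s)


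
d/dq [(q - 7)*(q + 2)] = 2*q - 5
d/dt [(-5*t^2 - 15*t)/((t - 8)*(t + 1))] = 10*(5*t^2 + 8*t + 12)/(t^4 - 14*t^3 + 33*t^2 + 112*t + 64)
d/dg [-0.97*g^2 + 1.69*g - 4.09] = 1.69 - 1.94*g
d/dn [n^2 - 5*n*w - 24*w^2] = 2*n - 5*w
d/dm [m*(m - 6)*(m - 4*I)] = 3*m^2 + m*(-12 - 8*I) + 24*I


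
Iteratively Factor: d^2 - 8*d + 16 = (d - 4)*(d - 4)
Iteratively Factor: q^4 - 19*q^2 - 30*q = (q + 3)*(q^3 - 3*q^2 - 10*q) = q*(q + 3)*(q^2 - 3*q - 10) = q*(q + 2)*(q + 3)*(q - 5)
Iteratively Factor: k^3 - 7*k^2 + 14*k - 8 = (k - 4)*(k^2 - 3*k + 2) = (k - 4)*(k - 1)*(k - 2)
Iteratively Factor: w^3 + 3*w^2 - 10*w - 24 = (w + 4)*(w^2 - w - 6) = (w - 3)*(w + 4)*(w + 2)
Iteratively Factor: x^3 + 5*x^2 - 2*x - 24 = (x - 2)*(x^2 + 7*x + 12) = (x - 2)*(x + 4)*(x + 3)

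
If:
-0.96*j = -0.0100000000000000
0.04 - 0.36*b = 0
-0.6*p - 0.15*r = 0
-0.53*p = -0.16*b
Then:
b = 0.11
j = 0.01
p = 0.03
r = -0.13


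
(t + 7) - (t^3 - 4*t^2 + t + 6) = -t^3 + 4*t^2 + 1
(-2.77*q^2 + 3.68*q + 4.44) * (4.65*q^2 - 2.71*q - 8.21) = -12.8805*q^4 + 24.6187*q^3 + 33.4149*q^2 - 42.2452*q - 36.4524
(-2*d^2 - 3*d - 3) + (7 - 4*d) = -2*d^2 - 7*d + 4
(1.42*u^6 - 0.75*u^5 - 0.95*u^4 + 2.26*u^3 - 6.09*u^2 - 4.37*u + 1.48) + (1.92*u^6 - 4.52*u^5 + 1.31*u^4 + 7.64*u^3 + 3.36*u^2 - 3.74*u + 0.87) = 3.34*u^6 - 5.27*u^5 + 0.36*u^4 + 9.9*u^3 - 2.73*u^2 - 8.11*u + 2.35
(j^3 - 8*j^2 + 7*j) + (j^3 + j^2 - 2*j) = 2*j^3 - 7*j^2 + 5*j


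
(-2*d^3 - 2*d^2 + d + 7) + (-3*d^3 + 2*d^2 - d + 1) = 8 - 5*d^3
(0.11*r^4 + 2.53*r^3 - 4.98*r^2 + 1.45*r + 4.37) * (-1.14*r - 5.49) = -0.1254*r^5 - 3.4881*r^4 - 8.2125*r^3 + 25.6872*r^2 - 12.9423*r - 23.9913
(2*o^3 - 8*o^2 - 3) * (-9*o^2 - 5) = -18*o^5 + 72*o^4 - 10*o^3 + 67*o^2 + 15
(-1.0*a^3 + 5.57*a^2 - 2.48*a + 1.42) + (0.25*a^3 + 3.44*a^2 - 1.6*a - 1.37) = -0.75*a^3 + 9.01*a^2 - 4.08*a + 0.0499999999999998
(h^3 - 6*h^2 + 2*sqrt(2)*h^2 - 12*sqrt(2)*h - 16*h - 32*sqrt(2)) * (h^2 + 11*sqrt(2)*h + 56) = h^5 - 6*h^4 + 13*sqrt(2)*h^4 - 78*sqrt(2)*h^3 + 84*h^3 - 600*h^2 - 96*sqrt(2)*h^2 - 1600*h - 672*sqrt(2)*h - 1792*sqrt(2)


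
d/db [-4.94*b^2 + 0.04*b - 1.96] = 0.04 - 9.88*b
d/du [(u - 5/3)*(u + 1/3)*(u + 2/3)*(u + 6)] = 4*u^3 + 16*u^2 - 98*u/9 - 244/27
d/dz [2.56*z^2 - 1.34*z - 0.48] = 5.12*z - 1.34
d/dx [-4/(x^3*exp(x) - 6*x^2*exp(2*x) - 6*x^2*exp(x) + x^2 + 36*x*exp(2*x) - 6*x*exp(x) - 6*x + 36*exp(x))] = 4*(x^3*exp(x) - 12*x^2*exp(2*x) - 3*x^2*exp(x) + 60*x*exp(2*x) - 18*x*exp(x) + 2*x + 36*exp(2*x) + 30*exp(x) - 6)/(x^3*exp(x) - 6*x^2*exp(2*x) - 6*x^2*exp(x) + x^2 + 36*x*exp(2*x) - 6*x*exp(x) - 6*x + 36*exp(x))^2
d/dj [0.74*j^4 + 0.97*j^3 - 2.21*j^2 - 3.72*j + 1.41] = 2.96*j^3 + 2.91*j^2 - 4.42*j - 3.72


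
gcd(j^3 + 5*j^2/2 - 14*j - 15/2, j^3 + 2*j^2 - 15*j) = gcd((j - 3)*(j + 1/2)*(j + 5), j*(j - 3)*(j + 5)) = j^2 + 2*j - 15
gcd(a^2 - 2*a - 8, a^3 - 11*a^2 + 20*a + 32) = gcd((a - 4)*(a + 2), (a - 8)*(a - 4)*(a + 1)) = a - 4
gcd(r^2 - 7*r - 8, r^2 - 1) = r + 1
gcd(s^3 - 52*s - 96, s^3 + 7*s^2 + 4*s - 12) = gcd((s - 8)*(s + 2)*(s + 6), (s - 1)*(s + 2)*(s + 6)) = s^2 + 8*s + 12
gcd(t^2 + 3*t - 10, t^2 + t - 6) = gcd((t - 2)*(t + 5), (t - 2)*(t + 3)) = t - 2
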